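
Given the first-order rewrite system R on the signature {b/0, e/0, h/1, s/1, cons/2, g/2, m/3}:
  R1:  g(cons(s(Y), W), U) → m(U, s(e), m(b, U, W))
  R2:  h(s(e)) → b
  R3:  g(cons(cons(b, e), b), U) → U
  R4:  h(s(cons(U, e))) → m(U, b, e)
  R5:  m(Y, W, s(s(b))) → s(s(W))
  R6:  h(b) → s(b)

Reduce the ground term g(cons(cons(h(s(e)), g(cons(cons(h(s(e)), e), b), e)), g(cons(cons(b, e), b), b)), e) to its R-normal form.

1. g(cons(cons(h(s(e)), g(cons(cons(h(s(e)), e), b), e)), g(cons(cons(b, e), b), b)), e)  →  g(cons(cons(b, g(cons(cons(h(s(e)), e), b), e)), g(cons(cons(b, e), b), b)), e)   [R2 at 1.1.1]
2. g(cons(cons(b, g(cons(cons(h(s(e)), e), b), e)), g(cons(cons(b, e), b), b)), e)  →  g(cons(cons(b, g(cons(cons(b, e), b), e)), g(cons(cons(b, e), b), b)), e)   [R2 at 1.1.2.1.1.1]
3. g(cons(cons(b, g(cons(cons(b, e), b), e)), g(cons(cons(b, e), b), b)), e)  →  g(cons(cons(b, e), g(cons(cons(b, e), b), b)), e)   [R3 at 1.1.2]
4. g(cons(cons(b, e), g(cons(cons(b, e), b), b)), e)  →  g(cons(cons(b, e), b), e)   [R3 at 1.2]
5. g(cons(cons(b, e), b), e)  →  e   [R3 at ε]

e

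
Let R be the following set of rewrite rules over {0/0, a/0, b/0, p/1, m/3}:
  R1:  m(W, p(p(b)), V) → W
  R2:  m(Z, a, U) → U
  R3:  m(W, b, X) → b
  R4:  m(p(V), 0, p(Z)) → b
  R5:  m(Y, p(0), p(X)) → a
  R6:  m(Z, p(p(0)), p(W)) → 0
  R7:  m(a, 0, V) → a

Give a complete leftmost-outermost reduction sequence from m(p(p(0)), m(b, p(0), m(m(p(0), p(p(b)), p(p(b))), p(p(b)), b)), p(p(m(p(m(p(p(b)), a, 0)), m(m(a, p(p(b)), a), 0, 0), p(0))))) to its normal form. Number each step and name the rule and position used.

1. m(p(p(0)), m(b, p(0), m(m(p(0), p(p(b)), p(p(b))), p(p(b)), b)), p(p(m(p(m(p(p(b)), a, 0)), m(m(a, p(p(b)), a), 0, 0), p(0)))))  →  m(p(p(0)), m(b, p(0), m(p(0), p(p(b)), p(p(b)))), p(p(m(p(m(p(p(b)), a, 0)), m(m(a, p(p(b)), a), 0, 0), p(0)))))   [R1 at 2.3]
2. m(p(p(0)), m(b, p(0), m(p(0), p(p(b)), p(p(b)))), p(p(m(p(m(p(p(b)), a, 0)), m(m(a, p(p(b)), a), 0, 0), p(0)))))  →  m(p(p(0)), m(b, p(0), p(0)), p(p(m(p(m(p(p(b)), a, 0)), m(m(a, p(p(b)), a), 0, 0), p(0)))))   [R1 at 2.3]
3. m(p(p(0)), m(b, p(0), p(0)), p(p(m(p(m(p(p(b)), a, 0)), m(m(a, p(p(b)), a), 0, 0), p(0)))))  →  m(p(p(0)), a, p(p(m(p(m(p(p(b)), a, 0)), m(m(a, p(p(b)), a), 0, 0), p(0)))))   [R5 at 2]
4. m(p(p(0)), a, p(p(m(p(m(p(p(b)), a, 0)), m(m(a, p(p(b)), a), 0, 0), p(0)))))  →  p(p(m(p(m(p(p(b)), a, 0)), m(m(a, p(p(b)), a), 0, 0), p(0))))   [R2 at ε]
5. p(p(m(p(m(p(p(b)), a, 0)), m(m(a, p(p(b)), a), 0, 0), p(0))))  →  p(p(m(p(0), m(m(a, p(p(b)), a), 0, 0), p(0))))   [R2 at 1.1.1.1]
6. p(p(m(p(0), m(m(a, p(p(b)), a), 0, 0), p(0))))  →  p(p(m(p(0), m(a, 0, 0), p(0))))   [R1 at 1.1.2.1]
7. p(p(m(p(0), m(a, 0, 0), p(0))))  →  p(p(m(p(0), a, p(0))))   [R7 at 1.1.2]
8. p(p(m(p(0), a, p(0))))  →  p(p(p(0)))   [R2 at 1.1]

p(p(p(0)))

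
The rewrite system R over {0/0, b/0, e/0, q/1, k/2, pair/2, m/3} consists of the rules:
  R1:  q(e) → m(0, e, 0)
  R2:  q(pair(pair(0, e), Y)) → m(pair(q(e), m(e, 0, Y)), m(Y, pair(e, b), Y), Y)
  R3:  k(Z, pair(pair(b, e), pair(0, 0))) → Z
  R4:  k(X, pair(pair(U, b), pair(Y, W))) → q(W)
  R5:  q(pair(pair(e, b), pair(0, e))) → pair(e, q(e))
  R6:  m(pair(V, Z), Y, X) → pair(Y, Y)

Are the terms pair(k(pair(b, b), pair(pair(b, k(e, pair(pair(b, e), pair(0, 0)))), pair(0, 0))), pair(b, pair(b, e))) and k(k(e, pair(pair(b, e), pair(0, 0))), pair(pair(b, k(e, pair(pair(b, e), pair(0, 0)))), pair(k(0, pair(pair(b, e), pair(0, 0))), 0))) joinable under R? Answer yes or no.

Reduce t₁ = pair(k(pair(b, b), pair(pair(b, k(e, pair(pair(b, e), pair(0, 0)))), pair(0, 0))), pair(b, pair(b, e))):
1. pair(k(pair(b, b), pair(pair(b, k(e, pair(pair(b, e), pair(0, 0)))), pair(0, 0))), pair(b, pair(b, e)))  →  pair(k(pair(b, b), pair(pair(b, e), pair(0, 0))), pair(b, pair(b, e)))   [R3 at 1.2.1.2]
2. pair(k(pair(b, b), pair(pair(b, e), pair(0, 0))), pair(b, pair(b, e)))  →  pair(pair(b, b), pair(b, pair(b, e)))   [R3 at 1]

Reduce t₂ = k(k(e, pair(pair(b, e), pair(0, 0))), pair(pair(b, k(e, pair(pair(b, e), pair(0, 0)))), pair(k(0, pair(pair(b, e), pair(0, 0))), 0))):
1. k(k(e, pair(pair(b, e), pair(0, 0))), pair(pair(b, k(e, pair(pair(b, e), pair(0, 0)))), pair(k(0, pair(pair(b, e), pair(0, 0))), 0)))  →  k(e, pair(pair(b, k(e, pair(pair(b, e), pair(0, 0)))), pair(k(0, pair(pair(b, e), pair(0, 0))), 0)))   [R3 at 1]
2. k(e, pair(pair(b, k(e, pair(pair(b, e), pair(0, 0)))), pair(k(0, pair(pair(b, e), pair(0, 0))), 0)))  →  k(e, pair(pair(b, e), pair(k(0, pair(pair(b, e), pair(0, 0))), 0)))   [R3 at 2.1.2]
3. k(e, pair(pair(b, e), pair(k(0, pair(pair(b, e), pair(0, 0))), 0)))  →  k(e, pair(pair(b, e), pair(0, 0)))   [R3 at 2.2.1]
4. k(e, pair(pair(b, e), pair(0, 0)))  →  e   [R3 at ε]

no — NF(t₁) = pair(pair(b, b), pair(b, pair(b, e))), NF(t₂) = e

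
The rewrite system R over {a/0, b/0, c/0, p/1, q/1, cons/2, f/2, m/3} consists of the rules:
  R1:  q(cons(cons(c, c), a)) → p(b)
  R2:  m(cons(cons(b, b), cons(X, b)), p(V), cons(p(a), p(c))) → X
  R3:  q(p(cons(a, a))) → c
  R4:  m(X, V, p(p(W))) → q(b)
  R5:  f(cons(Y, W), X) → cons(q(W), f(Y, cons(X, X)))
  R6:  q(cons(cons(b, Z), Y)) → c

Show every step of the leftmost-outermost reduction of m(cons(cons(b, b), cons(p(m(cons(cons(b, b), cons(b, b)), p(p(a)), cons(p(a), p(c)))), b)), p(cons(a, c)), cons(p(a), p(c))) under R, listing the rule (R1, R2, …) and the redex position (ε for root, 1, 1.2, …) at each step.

p(b)

1. m(cons(cons(b, b), cons(p(m(cons(cons(b, b), cons(b, b)), p(p(a)), cons(p(a), p(c)))), b)), p(cons(a, c)), cons(p(a), p(c)))  →  p(m(cons(cons(b, b), cons(b, b)), p(p(a)), cons(p(a), p(c))))   [R2 at ε]
2. p(m(cons(cons(b, b), cons(b, b)), p(p(a)), cons(p(a), p(c))))  →  p(b)   [R2 at 1]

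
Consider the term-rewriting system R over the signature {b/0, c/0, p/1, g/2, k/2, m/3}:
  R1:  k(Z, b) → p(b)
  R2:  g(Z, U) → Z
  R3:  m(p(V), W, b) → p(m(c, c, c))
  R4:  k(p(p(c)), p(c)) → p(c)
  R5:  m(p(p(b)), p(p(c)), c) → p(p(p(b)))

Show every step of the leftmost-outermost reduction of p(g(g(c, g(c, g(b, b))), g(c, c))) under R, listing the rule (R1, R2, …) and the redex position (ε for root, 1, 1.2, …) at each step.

1. p(g(g(c, g(c, g(b, b))), g(c, c)))  →  p(g(c, g(c, g(b, b))))   [R2 at 1]
2. p(g(c, g(c, g(b, b))))  →  p(c)   [R2 at 1]

p(c)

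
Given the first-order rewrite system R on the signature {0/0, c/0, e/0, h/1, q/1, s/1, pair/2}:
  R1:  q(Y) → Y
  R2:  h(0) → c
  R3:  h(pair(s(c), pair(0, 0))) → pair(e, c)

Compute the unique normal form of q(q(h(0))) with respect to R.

1. q(q(h(0)))  →  q(h(0))   [R1 at ε]
2. q(h(0))  →  h(0)   [R1 at ε]
3. h(0)  →  c   [R2 at ε]

c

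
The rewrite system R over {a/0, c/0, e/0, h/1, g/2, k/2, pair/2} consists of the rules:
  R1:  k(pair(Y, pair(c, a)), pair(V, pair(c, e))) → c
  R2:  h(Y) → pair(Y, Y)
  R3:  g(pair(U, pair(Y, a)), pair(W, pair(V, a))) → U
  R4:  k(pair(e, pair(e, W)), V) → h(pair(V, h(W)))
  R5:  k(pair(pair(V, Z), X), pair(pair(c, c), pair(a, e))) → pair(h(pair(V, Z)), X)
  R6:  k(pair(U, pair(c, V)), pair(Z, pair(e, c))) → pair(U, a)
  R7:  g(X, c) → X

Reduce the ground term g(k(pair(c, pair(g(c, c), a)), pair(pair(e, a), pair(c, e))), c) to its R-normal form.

c

1. g(k(pair(c, pair(g(c, c), a)), pair(pair(e, a), pair(c, e))), c)  →  k(pair(c, pair(g(c, c), a)), pair(pair(e, a), pair(c, e)))   [R7 at ε]
2. k(pair(c, pair(g(c, c), a)), pair(pair(e, a), pair(c, e)))  →  k(pair(c, pair(c, a)), pair(pair(e, a), pair(c, e)))   [R7 at 1.2.1]
3. k(pair(c, pair(c, a)), pair(pair(e, a), pair(c, e)))  →  c   [R1 at ε]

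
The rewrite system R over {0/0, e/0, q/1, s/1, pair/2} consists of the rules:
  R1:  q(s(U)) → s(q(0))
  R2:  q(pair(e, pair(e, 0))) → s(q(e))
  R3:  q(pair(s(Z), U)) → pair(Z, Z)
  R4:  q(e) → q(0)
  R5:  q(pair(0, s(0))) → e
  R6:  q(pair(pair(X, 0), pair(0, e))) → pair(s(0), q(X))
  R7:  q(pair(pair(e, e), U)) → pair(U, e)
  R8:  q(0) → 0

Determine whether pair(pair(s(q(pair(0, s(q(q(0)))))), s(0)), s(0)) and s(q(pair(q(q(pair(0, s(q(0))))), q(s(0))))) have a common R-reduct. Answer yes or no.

Reduce t₁ = pair(pair(s(q(pair(0, s(q(q(0)))))), s(0)), s(0)):
1. pair(pair(s(q(pair(0, s(q(q(0)))))), s(0)), s(0))  →  pair(pair(s(q(pair(0, s(q(0))))), s(0)), s(0))   [R8 at 1.1.1.1.2.1.1]
2. pair(pair(s(q(pair(0, s(q(0))))), s(0)), s(0))  →  pair(pair(s(q(pair(0, s(0)))), s(0)), s(0))   [R8 at 1.1.1.1.2.1]
3. pair(pair(s(q(pair(0, s(0)))), s(0)), s(0))  →  pair(pair(s(e), s(0)), s(0))   [R5 at 1.1.1]

Reduce t₂ = s(q(pair(q(q(pair(0, s(q(0))))), q(s(0))))):
1. s(q(pair(q(q(pair(0, s(q(0))))), q(s(0)))))  →  s(q(pair(q(q(pair(0, s(0)))), q(s(0)))))   [R8 at 1.1.1.1.1.2.1]
2. s(q(pair(q(q(pair(0, s(0)))), q(s(0)))))  →  s(q(pair(q(e), q(s(0)))))   [R5 at 1.1.1.1]
3. s(q(pair(q(e), q(s(0)))))  →  s(q(pair(q(0), q(s(0)))))   [R4 at 1.1.1]
4. s(q(pair(q(0), q(s(0)))))  →  s(q(pair(0, q(s(0)))))   [R8 at 1.1.1]
5. s(q(pair(0, q(s(0)))))  →  s(q(pair(0, s(q(0)))))   [R1 at 1.1.2]
6. s(q(pair(0, s(q(0)))))  →  s(q(pair(0, s(0))))   [R8 at 1.1.2.1]
7. s(q(pair(0, s(0))))  →  s(e)   [R5 at 1]

no — NF(t₁) = pair(pair(s(e), s(0)), s(0)), NF(t₂) = s(e)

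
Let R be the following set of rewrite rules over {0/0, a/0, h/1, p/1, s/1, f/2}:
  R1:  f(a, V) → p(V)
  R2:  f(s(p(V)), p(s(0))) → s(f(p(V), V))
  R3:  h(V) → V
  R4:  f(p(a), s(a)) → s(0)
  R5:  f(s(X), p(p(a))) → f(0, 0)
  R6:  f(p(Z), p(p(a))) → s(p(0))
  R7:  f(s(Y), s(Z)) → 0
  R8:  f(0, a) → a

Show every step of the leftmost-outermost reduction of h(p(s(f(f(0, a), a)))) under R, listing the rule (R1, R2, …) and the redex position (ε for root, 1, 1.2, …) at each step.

p(s(p(a)))

1. h(p(s(f(f(0, a), a))))  →  p(s(f(f(0, a), a)))   [R3 at ε]
2. p(s(f(f(0, a), a)))  →  p(s(f(a, a)))   [R8 at 1.1.1]
3. p(s(f(a, a)))  →  p(s(p(a)))   [R1 at 1.1]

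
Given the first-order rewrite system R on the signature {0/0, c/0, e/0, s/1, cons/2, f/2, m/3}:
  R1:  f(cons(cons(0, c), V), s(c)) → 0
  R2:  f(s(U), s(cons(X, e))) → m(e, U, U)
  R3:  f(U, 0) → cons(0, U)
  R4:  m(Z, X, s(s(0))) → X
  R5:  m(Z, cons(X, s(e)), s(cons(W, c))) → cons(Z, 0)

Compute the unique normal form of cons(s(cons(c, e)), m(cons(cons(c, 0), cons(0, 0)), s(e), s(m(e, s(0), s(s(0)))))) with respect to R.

1. cons(s(cons(c, e)), m(cons(cons(c, 0), cons(0, 0)), s(e), s(m(e, s(0), s(s(0))))))  →  cons(s(cons(c, e)), m(cons(cons(c, 0), cons(0, 0)), s(e), s(s(0))))   [R4 at 2.3.1]
2. cons(s(cons(c, e)), m(cons(cons(c, 0), cons(0, 0)), s(e), s(s(0))))  →  cons(s(cons(c, e)), s(e))   [R4 at 2]

cons(s(cons(c, e)), s(e))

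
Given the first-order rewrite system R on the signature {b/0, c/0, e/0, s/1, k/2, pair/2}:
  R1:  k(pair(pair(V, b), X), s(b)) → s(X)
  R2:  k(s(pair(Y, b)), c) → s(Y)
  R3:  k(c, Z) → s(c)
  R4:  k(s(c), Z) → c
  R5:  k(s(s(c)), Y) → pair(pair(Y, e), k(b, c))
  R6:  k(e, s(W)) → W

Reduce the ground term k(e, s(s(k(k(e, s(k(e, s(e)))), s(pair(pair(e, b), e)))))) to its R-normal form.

1. k(e, s(s(k(k(e, s(k(e, s(e)))), s(pair(pair(e, b), e))))))  →  s(k(k(e, s(k(e, s(e)))), s(pair(pair(e, b), e))))   [R6 at ε]
2. s(k(k(e, s(k(e, s(e)))), s(pair(pair(e, b), e))))  →  s(k(k(e, s(e)), s(pair(pair(e, b), e))))   [R6 at 1.1]
3. s(k(k(e, s(e)), s(pair(pair(e, b), e))))  →  s(k(e, s(pair(pair(e, b), e))))   [R6 at 1.1]
4. s(k(e, s(pair(pair(e, b), e))))  →  s(pair(pair(e, b), e))   [R6 at 1]

s(pair(pair(e, b), e))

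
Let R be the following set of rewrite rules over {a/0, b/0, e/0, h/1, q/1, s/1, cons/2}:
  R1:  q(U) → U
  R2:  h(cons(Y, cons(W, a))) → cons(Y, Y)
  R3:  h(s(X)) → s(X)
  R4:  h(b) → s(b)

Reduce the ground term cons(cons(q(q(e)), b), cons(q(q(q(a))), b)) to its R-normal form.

cons(cons(e, b), cons(a, b))

1. cons(cons(q(q(e)), b), cons(q(q(q(a))), b))  →  cons(cons(q(e), b), cons(q(q(q(a))), b))   [R1 at 1.1]
2. cons(cons(q(e), b), cons(q(q(q(a))), b))  →  cons(cons(e, b), cons(q(q(q(a))), b))   [R1 at 1.1]
3. cons(cons(e, b), cons(q(q(q(a))), b))  →  cons(cons(e, b), cons(q(q(a)), b))   [R1 at 2.1]
4. cons(cons(e, b), cons(q(q(a)), b))  →  cons(cons(e, b), cons(q(a), b))   [R1 at 2.1]
5. cons(cons(e, b), cons(q(a), b))  →  cons(cons(e, b), cons(a, b))   [R1 at 2.1]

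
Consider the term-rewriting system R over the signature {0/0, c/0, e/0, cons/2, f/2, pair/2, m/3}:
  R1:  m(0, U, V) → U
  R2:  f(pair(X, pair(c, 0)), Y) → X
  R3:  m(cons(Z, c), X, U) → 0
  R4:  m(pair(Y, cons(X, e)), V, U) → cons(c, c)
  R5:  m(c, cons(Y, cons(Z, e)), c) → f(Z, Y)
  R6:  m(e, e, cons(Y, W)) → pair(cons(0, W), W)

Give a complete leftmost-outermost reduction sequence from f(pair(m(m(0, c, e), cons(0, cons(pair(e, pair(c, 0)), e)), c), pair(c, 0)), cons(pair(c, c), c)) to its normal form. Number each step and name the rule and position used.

1. f(pair(m(m(0, c, e), cons(0, cons(pair(e, pair(c, 0)), e)), c), pair(c, 0)), cons(pair(c, c), c))  →  m(m(0, c, e), cons(0, cons(pair(e, pair(c, 0)), e)), c)   [R2 at ε]
2. m(m(0, c, e), cons(0, cons(pair(e, pair(c, 0)), e)), c)  →  m(c, cons(0, cons(pair(e, pair(c, 0)), e)), c)   [R1 at 1]
3. m(c, cons(0, cons(pair(e, pair(c, 0)), e)), c)  →  f(pair(e, pair(c, 0)), 0)   [R5 at ε]
4. f(pair(e, pair(c, 0)), 0)  →  e   [R2 at ε]

e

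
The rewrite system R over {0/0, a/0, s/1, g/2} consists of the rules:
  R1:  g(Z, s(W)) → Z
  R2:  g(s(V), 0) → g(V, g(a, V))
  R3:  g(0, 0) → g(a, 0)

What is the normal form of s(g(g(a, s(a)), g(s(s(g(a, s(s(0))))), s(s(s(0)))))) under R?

s(a)

1. s(g(g(a, s(a)), g(s(s(g(a, s(s(0))))), s(s(s(0))))))  →  s(g(a, g(s(s(g(a, s(s(0))))), s(s(s(0))))))   [R1 at 1.1]
2. s(g(a, g(s(s(g(a, s(s(0))))), s(s(s(0))))))  →  s(g(a, s(s(g(a, s(s(0)))))))   [R1 at 1.2]
3. s(g(a, s(s(g(a, s(s(0)))))))  →  s(a)   [R1 at 1]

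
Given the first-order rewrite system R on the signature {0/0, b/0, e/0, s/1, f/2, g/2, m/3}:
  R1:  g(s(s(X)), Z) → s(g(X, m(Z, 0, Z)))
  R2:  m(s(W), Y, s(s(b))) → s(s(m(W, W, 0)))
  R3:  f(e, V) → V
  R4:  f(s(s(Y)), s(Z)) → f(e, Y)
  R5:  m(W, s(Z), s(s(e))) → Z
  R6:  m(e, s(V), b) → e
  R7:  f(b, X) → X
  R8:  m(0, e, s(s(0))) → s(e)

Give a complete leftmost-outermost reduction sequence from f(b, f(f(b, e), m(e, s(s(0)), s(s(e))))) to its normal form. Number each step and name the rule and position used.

s(0)

1. f(b, f(f(b, e), m(e, s(s(0)), s(s(e)))))  →  f(f(b, e), m(e, s(s(0)), s(s(e))))   [R7 at ε]
2. f(f(b, e), m(e, s(s(0)), s(s(e))))  →  f(e, m(e, s(s(0)), s(s(e))))   [R7 at 1]
3. f(e, m(e, s(s(0)), s(s(e))))  →  m(e, s(s(0)), s(s(e)))   [R3 at ε]
4. m(e, s(s(0)), s(s(e)))  →  s(0)   [R5 at ε]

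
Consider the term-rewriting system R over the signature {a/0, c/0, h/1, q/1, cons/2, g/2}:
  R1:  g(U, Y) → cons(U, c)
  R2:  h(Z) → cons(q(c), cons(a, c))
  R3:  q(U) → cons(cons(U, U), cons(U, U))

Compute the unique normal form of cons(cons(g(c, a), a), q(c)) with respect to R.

1. cons(cons(g(c, a), a), q(c))  →  cons(cons(cons(c, c), a), q(c))   [R1 at 1.1]
2. cons(cons(cons(c, c), a), q(c))  →  cons(cons(cons(c, c), a), cons(cons(c, c), cons(c, c)))   [R3 at 2]

cons(cons(cons(c, c), a), cons(cons(c, c), cons(c, c)))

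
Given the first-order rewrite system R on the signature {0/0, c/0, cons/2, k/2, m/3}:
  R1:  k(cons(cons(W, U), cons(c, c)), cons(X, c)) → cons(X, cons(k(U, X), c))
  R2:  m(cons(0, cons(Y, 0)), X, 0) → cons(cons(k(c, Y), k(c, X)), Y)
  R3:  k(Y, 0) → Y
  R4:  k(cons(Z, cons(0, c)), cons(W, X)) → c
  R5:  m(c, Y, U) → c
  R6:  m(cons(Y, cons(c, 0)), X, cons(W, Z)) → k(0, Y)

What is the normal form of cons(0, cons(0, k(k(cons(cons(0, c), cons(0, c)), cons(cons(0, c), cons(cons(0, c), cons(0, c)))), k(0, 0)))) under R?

1. cons(0, cons(0, k(k(cons(cons(0, c), cons(0, c)), cons(cons(0, c), cons(cons(0, c), cons(0, c)))), k(0, 0))))  →  cons(0, cons(0, k(c, k(0, 0))))   [R4 at 2.2.1]
2. cons(0, cons(0, k(c, k(0, 0))))  →  cons(0, cons(0, k(c, 0)))   [R3 at 2.2.2]
3. cons(0, cons(0, k(c, 0)))  →  cons(0, cons(0, c))   [R3 at 2.2]

cons(0, cons(0, c))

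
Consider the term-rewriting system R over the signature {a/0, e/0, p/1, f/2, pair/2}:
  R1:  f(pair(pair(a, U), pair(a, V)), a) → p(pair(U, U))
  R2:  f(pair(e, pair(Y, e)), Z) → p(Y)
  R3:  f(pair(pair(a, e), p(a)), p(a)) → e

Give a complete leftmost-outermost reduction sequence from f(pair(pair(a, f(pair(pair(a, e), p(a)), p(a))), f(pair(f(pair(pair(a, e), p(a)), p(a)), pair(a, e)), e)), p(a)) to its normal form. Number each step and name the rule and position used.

e

1. f(pair(pair(a, f(pair(pair(a, e), p(a)), p(a))), f(pair(f(pair(pair(a, e), p(a)), p(a)), pair(a, e)), e)), p(a))  →  f(pair(pair(a, e), f(pair(f(pair(pair(a, e), p(a)), p(a)), pair(a, e)), e)), p(a))   [R3 at 1.1.2]
2. f(pair(pair(a, e), f(pair(f(pair(pair(a, e), p(a)), p(a)), pair(a, e)), e)), p(a))  →  f(pair(pair(a, e), f(pair(e, pair(a, e)), e)), p(a))   [R3 at 1.2.1.1]
3. f(pair(pair(a, e), f(pair(e, pair(a, e)), e)), p(a))  →  f(pair(pair(a, e), p(a)), p(a))   [R2 at 1.2]
4. f(pair(pair(a, e), p(a)), p(a))  →  e   [R3 at ε]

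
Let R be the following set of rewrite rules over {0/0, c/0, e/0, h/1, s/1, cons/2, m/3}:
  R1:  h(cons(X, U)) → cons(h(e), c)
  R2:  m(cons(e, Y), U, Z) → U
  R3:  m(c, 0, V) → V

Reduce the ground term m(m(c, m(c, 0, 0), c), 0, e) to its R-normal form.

e

1. m(m(c, m(c, 0, 0), c), 0, e)  →  m(m(c, 0, c), 0, e)   [R3 at 1.2]
2. m(m(c, 0, c), 0, e)  →  m(c, 0, e)   [R3 at 1]
3. m(c, 0, e)  →  e   [R3 at ε]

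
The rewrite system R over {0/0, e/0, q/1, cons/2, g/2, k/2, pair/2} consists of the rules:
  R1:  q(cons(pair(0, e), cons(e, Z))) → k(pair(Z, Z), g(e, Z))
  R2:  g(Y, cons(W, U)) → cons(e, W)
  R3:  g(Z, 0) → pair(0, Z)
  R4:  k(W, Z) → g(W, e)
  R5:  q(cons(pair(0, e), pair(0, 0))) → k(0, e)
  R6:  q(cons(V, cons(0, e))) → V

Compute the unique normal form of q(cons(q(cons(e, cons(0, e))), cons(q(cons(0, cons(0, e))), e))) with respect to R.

e

1. q(cons(q(cons(e, cons(0, e))), cons(q(cons(0, cons(0, e))), e)))  →  q(cons(e, cons(q(cons(0, cons(0, e))), e)))   [R6 at 1.1]
2. q(cons(e, cons(q(cons(0, cons(0, e))), e)))  →  q(cons(e, cons(0, e)))   [R6 at 1.2.1]
3. q(cons(e, cons(0, e)))  →  e   [R6 at ε]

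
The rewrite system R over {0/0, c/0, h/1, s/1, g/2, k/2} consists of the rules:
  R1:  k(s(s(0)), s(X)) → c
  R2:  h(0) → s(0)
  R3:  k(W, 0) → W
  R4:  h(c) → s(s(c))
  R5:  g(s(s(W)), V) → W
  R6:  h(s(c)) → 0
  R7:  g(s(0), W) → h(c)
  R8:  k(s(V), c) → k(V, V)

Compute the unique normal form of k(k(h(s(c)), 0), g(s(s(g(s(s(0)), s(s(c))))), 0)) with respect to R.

0

1. k(k(h(s(c)), 0), g(s(s(g(s(s(0)), s(s(c))))), 0))  →  k(h(s(c)), g(s(s(g(s(s(0)), s(s(c))))), 0))   [R3 at 1]
2. k(h(s(c)), g(s(s(g(s(s(0)), s(s(c))))), 0))  →  k(0, g(s(s(g(s(s(0)), s(s(c))))), 0))   [R6 at 1]
3. k(0, g(s(s(g(s(s(0)), s(s(c))))), 0))  →  k(0, g(s(s(0)), s(s(c))))   [R5 at 2]
4. k(0, g(s(s(0)), s(s(c))))  →  k(0, 0)   [R5 at 2]
5. k(0, 0)  →  0   [R3 at ε]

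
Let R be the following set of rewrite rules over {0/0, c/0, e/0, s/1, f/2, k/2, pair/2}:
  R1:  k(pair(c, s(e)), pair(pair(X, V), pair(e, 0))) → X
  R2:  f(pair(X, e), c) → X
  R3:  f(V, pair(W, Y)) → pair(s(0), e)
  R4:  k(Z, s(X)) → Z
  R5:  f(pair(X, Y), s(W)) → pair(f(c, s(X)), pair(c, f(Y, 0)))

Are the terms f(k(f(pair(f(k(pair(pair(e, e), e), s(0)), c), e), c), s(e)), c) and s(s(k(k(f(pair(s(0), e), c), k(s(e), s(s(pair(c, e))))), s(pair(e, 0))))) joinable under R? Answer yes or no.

no — NF(t₁) = e, NF(t₂) = s(s(s(0)))

Reduce t₁ = f(k(f(pair(f(k(pair(pair(e, e), e), s(0)), c), e), c), s(e)), c):
1. f(k(f(pair(f(k(pair(pair(e, e), e), s(0)), c), e), c), s(e)), c)  →  f(f(pair(f(k(pair(pair(e, e), e), s(0)), c), e), c), c)   [R4 at 1]
2. f(f(pair(f(k(pair(pair(e, e), e), s(0)), c), e), c), c)  →  f(f(k(pair(pair(e, e), e), s(0)), c), c)   [R2 at 1]
3. f(f(k(pair(pair(e, e), e), s(0)), c), c)  →  f(f(pair(pair(e, e), e), c), c)   [R4 at 1.1]
4. f(f(pair(pair(e, e), e), c), c)  →  f(pair(e, e), c)   [R2 at 1]
5. f(pair(e, e), c)  →  e   [R2 at ε]

Reduce t₂ = s(s(k(k(f(pair(s(0), e), c), k(s(e), s(s(pair(c, e))))), s(pair(e, 0))))):
1. s(s(k(k(f(pair(s(0), e), c), k(s(e), s(s(pair(c, e))))), s(pair(e, 0)))))  →  s(s(k(f(pair(s(0), e), c), k(s(e), s(s(pair(c, e)))))))   [R4 at 1.1]
2. s(s(k(f(pair(s(0), e), c), k(s(e), s(s(pair(c, e)))))))  →  s(s(k(s(0), k(s(e), s(s(pair(c, e)))))))   [R2 at 1.1.1]
3. s(s(k(s(0), k(s(e), s(s(pair(c, e)))))))  →  s(s(k(s(0), s(e))))   [R4 at 1.1.2]
4. s(s(k(s(0), s(e))))  →  s(s(s(0)))   [R4 at 1.1]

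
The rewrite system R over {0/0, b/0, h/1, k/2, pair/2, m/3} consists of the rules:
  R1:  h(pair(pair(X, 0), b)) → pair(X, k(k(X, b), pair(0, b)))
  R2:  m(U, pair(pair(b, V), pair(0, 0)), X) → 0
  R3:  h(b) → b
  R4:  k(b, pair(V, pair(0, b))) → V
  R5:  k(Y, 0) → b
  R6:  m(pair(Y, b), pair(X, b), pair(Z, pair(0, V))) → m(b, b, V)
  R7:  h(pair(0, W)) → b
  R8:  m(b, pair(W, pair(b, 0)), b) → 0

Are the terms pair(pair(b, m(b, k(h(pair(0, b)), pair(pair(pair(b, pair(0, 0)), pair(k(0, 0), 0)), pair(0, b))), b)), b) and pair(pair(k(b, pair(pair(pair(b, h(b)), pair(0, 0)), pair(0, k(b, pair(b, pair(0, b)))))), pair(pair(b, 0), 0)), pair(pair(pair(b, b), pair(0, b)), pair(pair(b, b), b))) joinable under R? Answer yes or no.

no — NF(t₁) = pair(pair(b, 0), b), NF(t₂) = pair(pair(pair(pair(b, b), pair(0, 0)), pair(pair(b, 0), 0)), pair(pair(pair(b, b), pair(0, b)), pair(pair(b, b), b)))

Reduce t₁ = pair(pair(b, m(b, k(h(pair(0, b)), pair(pair(pair(b, pair(0, 0)), pair(k(0, 0), 0)), pair(0, b))), b)), b):
1. pair(pair(b, m(b, k(h(pair(0, b)), pair(pair(pair(b, pair(0, 0)), pair(k(0, 0), 0)), pair(0, b))), b)), b)  →  pair(pair(b, m(b, k(b, pair(pair(pair(b, pair(0, 0)), pair(k(0, 0), 0)), pair(0, b))), b)), b)   [R7 at 1.2.2.1]
2. pair(pair(b, m(b, k(b, pair(pair(pair(b, pair(0, 0)), pair(k(0, 0), 0)), pair(0, b))), b)), b)  →  pair(pair(b, m(b, pair(pair(b, pair(0, 0)), pair(k(0, 0), 0)), b)), b)   [R4 at 1.2.2]
3. pair(pair(b, m(b, pair(pair(b, pair(0, 0)), pair(k(0, 0), 0)), b)), b)  →  pair(pair(b, m(b, pair(pair(b, pair(0, 0)), pair(b, 0)), b)), b)   [R5 at 1.2.2.2.1]
4. pair(pair(b, m(b, pair(pair(b, pair(0, 0)), pair(b, 0)), b)), b)  →  pair(pair(b, 0), b)   [R8 at 1.2]

Reduce t₂ = pair(pair(k(b, pair(pair(pair(b, h(b)), pair(0, 0)), pair(0, k(b, pair(b, pair(0, b)))))), pair(pair(b, 0), 0)), pair(pair(pair(b, b), pair(0, b)), pair(pair(b, b), b))):
1. pair(pair(k(b, pair(pair(pair(b, h(b)), pair(0, 0)), pair(0, k(b, pair(b, pair(0, b)))))), pair(pair(b, 0), 0)), pair(pair(pair(b, b), pair(0, b)), pair(pair(b, b), b)))  →  pair(pair(k(b, pair(pair(pair(b, b), pair(0, 0)), pair(0, k(b, pair(b, pair(0, b)))))), pair(pair(b, 0), 0)), pair(pair(pair(b, b), pair(0, b)), pair(pair(b, b), b)))   [R3 at 1.1.2.1.1.2]
2. pair(pair(k(b, pair(pair(pair(b, b), pair(0, 0)), pair(0, k(b, pair(b, pair(0, b)))))), pair(pair(b, 0), 0)), pair(pair(pair(b, b), pair(0, b)), pair(pair(b, b), b)))  →  pair(pair(k(b, pair(pair(pair(b, b), pair(0, 0)), pair(0, b))), pair(pair(b, 0), 0)), pair(pair(pair(b, b), pair(0, b)), pair(pair(b, b), b)))   [R4 at 1.1.2.2.2]
3. pair(pair(k(b, pair(pair(pair(b, b), pair(0, 0)), pair(0, b))), pair(pair(b, 0), 0)), pair(pair(pair(b, b), pair(0, b)), pair(pair(b, b), b)))  →  pair(pair(pair(pair(b, b), pair(0, 0)), pair(pair(b, 0), 0)), pair(pair(pair(b, b), pair(0, b)), pair(pair(b, b), b)))   [R4 at 1.1]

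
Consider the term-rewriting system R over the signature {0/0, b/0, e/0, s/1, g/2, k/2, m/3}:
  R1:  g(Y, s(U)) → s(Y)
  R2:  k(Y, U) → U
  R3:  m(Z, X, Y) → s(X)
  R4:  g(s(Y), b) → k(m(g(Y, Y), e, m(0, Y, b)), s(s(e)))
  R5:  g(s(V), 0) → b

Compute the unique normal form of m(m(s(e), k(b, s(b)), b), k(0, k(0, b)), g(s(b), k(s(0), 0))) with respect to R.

s(b)

1. m(m(s(e), k(b, s(b)), b), k(0, k(0, b)), g(s(b), k(s(0), 0)))  →  s(k(0, k(0, b)))   [R3 at ε]
2. s(k(0, k(0, b)))  →  s(k(0, b))   [R2 at 1]
3. s(k(0, b))  →  s(b)   [R2 at 1]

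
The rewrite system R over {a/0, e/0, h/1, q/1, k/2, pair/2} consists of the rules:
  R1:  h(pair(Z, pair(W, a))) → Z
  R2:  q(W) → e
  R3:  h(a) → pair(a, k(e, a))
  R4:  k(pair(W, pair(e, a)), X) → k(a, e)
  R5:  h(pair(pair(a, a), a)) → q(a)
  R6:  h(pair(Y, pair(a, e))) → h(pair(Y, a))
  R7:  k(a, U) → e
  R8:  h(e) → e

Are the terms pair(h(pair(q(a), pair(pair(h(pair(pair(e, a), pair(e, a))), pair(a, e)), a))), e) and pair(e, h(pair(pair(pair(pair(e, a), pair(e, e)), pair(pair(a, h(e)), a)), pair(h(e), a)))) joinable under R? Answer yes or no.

no — NF(t₁) = pair(e, e), NF(t₂) = pair(e, pair(pair(pair(e, a), pair(e, e)), pair(pair(a, e), a)))

Reduce t₁ = pair(h(pair(q(a), pair(pair(h(pair(pair(e, a), pair(e, a))), pair(a, e)), a))), e):
1. pair(h(pair(q(a), pair(pair(h(pair(pair(e, a), pair(e, a))), pair(a, e)), a))), e)  →  pair(q(a), e)   [R1 at 1]
2. pair(q(a), e)  →  pair(e, e)   [R2 at 1]

Reduce t₂ = pair(e, h(pair(pair(pair(pair(e, a), pair(e, e)), pair(pair(a, h(e)), a)), pair(h(e), a)))):
1. pair(e, h(pair(pair(pair(pair(e, a), pair(e, e)), pair(pair(a, h(e)), a)), pair(h(e), a))))  →  pair(e, pair(pair(pair(e, a), pair(e, e)), pair(pair(a, h(e)), a)))   [R1 at 2]
2. pair(e, pair(pair(pair(e, a), pair(e, e)), pair(pair(a, h(e)), a)))  →  pair(e, pair(pair(pair(e, a), pair(e, e)), pair(pair(a, e), a)))   [R8 at 2.2.1.2]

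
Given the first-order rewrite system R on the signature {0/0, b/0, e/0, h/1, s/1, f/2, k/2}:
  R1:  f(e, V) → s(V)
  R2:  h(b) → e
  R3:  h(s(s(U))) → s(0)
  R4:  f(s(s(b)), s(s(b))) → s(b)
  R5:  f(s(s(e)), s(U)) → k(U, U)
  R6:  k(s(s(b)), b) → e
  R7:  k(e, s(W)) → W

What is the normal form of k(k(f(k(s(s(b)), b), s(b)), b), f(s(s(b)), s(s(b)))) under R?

b

1. k(k(f(k(s(s(b)), b), s(b)), b), f(s(s(b)), s(s(b))))  →  k(k(f(e, s(b)), b), f(s(s(b)), s(s(b))))   [R6 at 1.1.1]
2. k(k(f(e, s(b)), b), f(s(s(b)), s(s(b))))  →  k(k(s(s(b)), b), f(s(s(b)), s(s(b))))   [R1 at 1.1]
3. k(k(s(s(b)), b), f(s(s(b)), s(s(b))))  →  k(e, f(s(s(b)), s(s(b))))   [R6 at 1]
4. k(e, f(s(s(b)), s(s(b))))  →  k(e, s(b))   [R4 at 2]
5. k(e, s(b))  →  b   [R7 at ε]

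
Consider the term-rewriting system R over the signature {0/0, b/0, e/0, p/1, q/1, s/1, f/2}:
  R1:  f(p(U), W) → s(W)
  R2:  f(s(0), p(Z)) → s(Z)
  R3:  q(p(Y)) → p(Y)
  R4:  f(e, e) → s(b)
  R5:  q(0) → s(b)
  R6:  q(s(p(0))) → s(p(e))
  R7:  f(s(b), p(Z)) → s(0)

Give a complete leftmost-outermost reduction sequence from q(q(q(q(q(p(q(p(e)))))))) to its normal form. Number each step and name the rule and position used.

1. q(q(q(q(q(p(q(p(e))))))))  →  q(q(q(q(p(q(p(e)))))))   [R3 at 1.1.1.1]
2. q(q(q(q(p(q(p(e)))))))  →  q(q(q(p(q(p(e))))))   [R3 at 1.1.1]
3. q(q(q(p(q(p(e))))))  →  q(q(p(q(p(e)))))   [R3 at 1.1]
4. q(q(p(q(p(e)))))  →  q(p(q(p(e))))   [R3 at 1]
5. q(p(q(p(e))))  →  p(q(p(e)))   [R3 at ε]
6. p(q(p(e)))  →  p(p(e))   [R3 at 1]

p(p(e))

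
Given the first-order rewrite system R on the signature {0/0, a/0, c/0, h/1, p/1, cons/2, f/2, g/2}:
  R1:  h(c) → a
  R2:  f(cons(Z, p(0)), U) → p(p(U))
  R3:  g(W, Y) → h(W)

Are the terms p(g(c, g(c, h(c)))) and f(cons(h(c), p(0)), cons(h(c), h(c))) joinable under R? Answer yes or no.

no — NF(t₁) = p(a), NF(t₂) = p(p(cons(a, a)))

Reduce t₁ = p(g(c, g(c, h(c)))):
1. p(g(c, g(c, h(c))))  →  p(h(c))   [R3 at 1]
2. p(h(c))  →  p(a)   [R1 at 1]

Reduce t₂ = f(cons(h(c), p(0)), cons(h(c), h(c))):
1. f(cons(h(c), p(0)), cons(h(c), h(c)))  →  p(p(cons(h(c), h(c))))   [R2 at ε]
2. p(p(cons(h(c), h(c))))  →  p(p(cons(a, h(c))))   [R1 at 1.1.1]
3. p(p(cons(a, h(c))))  →  p(p(cons(a, a)))   [R1 at 1.1.2]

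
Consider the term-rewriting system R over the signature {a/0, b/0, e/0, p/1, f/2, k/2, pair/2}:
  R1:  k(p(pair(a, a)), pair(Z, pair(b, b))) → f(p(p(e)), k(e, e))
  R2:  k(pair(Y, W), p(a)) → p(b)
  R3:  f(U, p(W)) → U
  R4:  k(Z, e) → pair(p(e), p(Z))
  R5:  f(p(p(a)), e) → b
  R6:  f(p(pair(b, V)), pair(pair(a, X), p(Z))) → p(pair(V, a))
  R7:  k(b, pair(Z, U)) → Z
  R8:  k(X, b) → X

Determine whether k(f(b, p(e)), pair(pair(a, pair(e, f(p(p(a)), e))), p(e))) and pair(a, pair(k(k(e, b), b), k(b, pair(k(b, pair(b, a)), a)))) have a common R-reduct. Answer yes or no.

Reduce t₁ = k(f(b, p(e)), pair(pair(a, pair(e, f(p(p(a)), e))), p(e))):
1. k(f(b, p(e)), pair(pair(a, pair(e, f(p(p(a)), e))), p(e)))  →  k(b, pair(pair(a, pair(e, f(p(p(a)), e))), p(e)))   [R3 at 1]
2. k(b, pair(pair(a, pair(e, f(p(p(a)), e))), p(e)))  →  pair(a, pair(e, f(p(p(a)), e)))   [R7 at ε]
3. pair(a, pair(e, f(p(p(a)), e)))  →  pair(a, pair(e, b))   [R5 at 2.2]

Reduce t₂ = pair(a, pair(k(k(e, b), b), k(b, pair(k(b, pair(b, a)), a)))):
1. pair(a, pair(k(k(e, b), b), k(b, pair(k(b, pair(b, a)), a))))  →  pair(a, pair(k(e, b), k(b, pair(k(b, pair(b, a)), a))))   [R8 at 2.1]
2. pair(a, pair(k(e, b), k(b, pair(k(b, pair(b, a)), a))))  →  pair(a, pair(e, k(b, pair(k(b, pair(b, a)), a))))   [R8 at 2.1]
3. pair(a, pair(e, k(b, pair(k(b, pair(b, a)), a))))  →  pair(a, pair(e, k(b, pair(b, a))))   [R7 at 2.2]
4. pair(a, pair(e, k(b, pair(b, a))))  →  pair(a, pair(e, b))   [R7 at 2.2]

yes — NF(t₁) = pair(a, pair(e, b)), NF(t₂) = pair(a, pair(e, b))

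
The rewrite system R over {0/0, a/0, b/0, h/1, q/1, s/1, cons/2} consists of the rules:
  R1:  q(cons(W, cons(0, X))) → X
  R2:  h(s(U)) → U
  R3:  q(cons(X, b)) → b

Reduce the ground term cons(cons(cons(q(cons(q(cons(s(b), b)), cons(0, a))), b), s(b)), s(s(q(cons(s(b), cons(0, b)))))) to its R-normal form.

1. cons(cons(cons(q(cons(q(cons(s(b), b)), cons(0, a))), b), s(b)), s(s(q(cons(s(b), cons(0, b))))))  →  cons(cons(cons(a, b), s(b)), s(s(q(cons(s(b), cons(0, b))))))   [R1 at 1.1.1]
2. cons(cons(cons(a, b), s(b)), s(s(q(cons(s(b), cons(0, b))))))  →  cons(cons(cons(a, b), s(b)), s(s(b)))   [R1 at 2.1.1]

cons(cons(cons(a, b), s(b)), s(s(b)))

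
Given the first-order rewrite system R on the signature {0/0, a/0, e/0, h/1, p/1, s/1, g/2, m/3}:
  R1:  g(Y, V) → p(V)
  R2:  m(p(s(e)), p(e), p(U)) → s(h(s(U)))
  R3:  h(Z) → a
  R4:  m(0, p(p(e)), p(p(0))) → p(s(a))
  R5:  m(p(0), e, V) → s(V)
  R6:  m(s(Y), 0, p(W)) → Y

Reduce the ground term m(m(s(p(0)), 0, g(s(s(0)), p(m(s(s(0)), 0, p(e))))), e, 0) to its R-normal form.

s(0)

1. m(m(s(p(0)), 0, g(s(s(0)), p(m(s(s(0)), 0, p(e))))), e, 0)  →  m(m(s(p(0)), 0, p(p(m(s(s(0)), 0, p(e))))), e, 0)   [R1 at 1.3]
2. m(m(s(p(0)), 0, p(p(m(s(s(0)), 0, p(e))))), e, 0)  →  m(p(0), e, 0)   [R6 at 1]
3. m(p(0), e, 0)  →  s(0)   [R5 at ε]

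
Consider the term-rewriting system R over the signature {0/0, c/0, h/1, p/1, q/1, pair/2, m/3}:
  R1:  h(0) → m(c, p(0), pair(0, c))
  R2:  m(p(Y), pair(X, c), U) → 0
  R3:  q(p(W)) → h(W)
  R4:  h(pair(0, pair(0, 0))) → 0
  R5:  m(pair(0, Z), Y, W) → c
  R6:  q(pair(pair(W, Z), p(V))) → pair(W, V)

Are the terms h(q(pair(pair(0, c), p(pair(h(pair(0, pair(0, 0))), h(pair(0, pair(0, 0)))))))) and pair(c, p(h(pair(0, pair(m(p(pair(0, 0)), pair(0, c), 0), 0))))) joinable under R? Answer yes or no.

no — NF(t₁) = 0, NF(t₂) = pair(c, p(0))

Reduce t₁ = h(q(pair(pair(0, c), p(pair(h(pair(0, pair(0, 0))), h(pair(0, pair(0, 0)))))))):
1. h(q(pair(pair(0, c), p(pair(h(pair(0, pair(0, 0))), h(pair(0, pair(0, 0))))))))  →  h(pair(0, pair(h(pair(0, pair(0, 0))), h(pair(0, pair(0, 0))))))   [R6 at 1]
2. h(pair(0, pair(h(pair(0, pair(0, 0))), h(pair(0, pair(0, 0))))))  →  h(pair(0, pair(0, h(pair(0, pair(0, 0))))))   [R4 at 1.2.1]
3. h(pair(0, pair(0, h(pair(0, pair(0, 0))))))  →  h(pair(0, pair(0, 0)))   [R4 at 1.2.2]
4. h(pair(0, pair(0, 0)))  →  0   [R4 at ε]

Reduce t₂ = pair(c, p(h(pair(0, pair(m(p(pair(0, 0)), pair(0, c), 0), 0))))):
1. pair(c, p(h(pair(0, pair(m(p(pair(0, 0)), pair(0, c), 0), 0)))))  →  pair(c, p(h(pair(0, pair(0, 0)))))   [R2 at 2.1.1.2.1]
2. pair(c, p(h(pair(0, pair(0, 0)))))  →  pair(c, p(0))   [R4 at 2.1]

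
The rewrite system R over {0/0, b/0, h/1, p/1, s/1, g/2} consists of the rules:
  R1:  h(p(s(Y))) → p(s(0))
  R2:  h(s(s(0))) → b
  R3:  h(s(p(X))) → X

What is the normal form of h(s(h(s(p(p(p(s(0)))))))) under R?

p(s(0))

1. h(s(h(s(p(p(p(s(0))))))))  →  h(s(p(p(s(0)))))   [R3 at 1.1]
2. h(s(p(p(s(0)))))  →  p(s(0))   [R3 at ε]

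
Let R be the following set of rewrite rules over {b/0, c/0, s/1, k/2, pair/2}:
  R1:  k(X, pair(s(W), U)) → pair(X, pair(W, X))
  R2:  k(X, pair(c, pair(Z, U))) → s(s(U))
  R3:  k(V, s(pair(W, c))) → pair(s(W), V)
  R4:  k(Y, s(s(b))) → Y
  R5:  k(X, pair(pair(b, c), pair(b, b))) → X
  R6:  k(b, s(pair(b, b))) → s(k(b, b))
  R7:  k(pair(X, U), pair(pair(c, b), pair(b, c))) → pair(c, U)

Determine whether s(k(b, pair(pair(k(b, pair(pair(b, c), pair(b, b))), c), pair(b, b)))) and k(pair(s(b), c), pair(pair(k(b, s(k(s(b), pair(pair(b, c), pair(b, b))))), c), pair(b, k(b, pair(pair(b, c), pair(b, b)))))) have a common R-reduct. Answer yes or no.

Reduce t₁ = s(k(b, pair(pair(k(b, pair(pair(b, c), pair(b, b))), c), pair(b, b)))):
1. s(k(b, pair(pair(k(b, pair(pair(b, c), pair(b, b))), c), pair(b, b))))  →  s(k(b, pair(pair(b, c), pair(b, b))))   [R5 at 1.2.1.1]
2. s(k(b, pair(pair(b, c), pair(b, b))))  →  s(b)   [R5 at 1]

Reduce t₂ = k(pair(s(b), c), pair(pair(k(b, s(k(s(b), pair(pair(b, c), pair(b, b))))), c), pair(b, k(b, pair(pair(b, c), pair(b, b)))))):
1. k(pair(s(b), c), pair(pair(k(b, s(k(s(b), pair(pair(b, c), pair(b, b))))), c), pair(b, k(b, pair(pair(b, c), pair(b, b))))))  →  k(pair(s(b), c), pair(pair(k(b, s(s(b))), c), pair(b, k(b, pair(pair(b, c), pair(b, b))))))   [R5 at 2.1.1.2.1]
2. k(pair(s(b), c), pair(pair(k(b, s(s(b))), c), pair(b, k(b, pair(pair(b, c), pair(b, b))))))  →  k(pair(s(b), c), pair(pair(b, c), pair(b, k(b, pair(pair(b, c), pair(b, b))))))   [R4 at 2.1.1]
3. k(pair(s(b), c), pair(pair(b, c), pair(b, k(b, pair(pair(b, c), pair(b, b))))))  →  k(pair(s(b), c), pair(pair(b, c), pair(b, b)))   [R5 at 2.2.2]
4. k(pair(s(b), c), pair(pair(b, c), pair(b, b)))  →  pair(s(b), c)   [R5 at ε]

no — NF(t₁) = s(b), NF(t₂) = pair(s(b), c)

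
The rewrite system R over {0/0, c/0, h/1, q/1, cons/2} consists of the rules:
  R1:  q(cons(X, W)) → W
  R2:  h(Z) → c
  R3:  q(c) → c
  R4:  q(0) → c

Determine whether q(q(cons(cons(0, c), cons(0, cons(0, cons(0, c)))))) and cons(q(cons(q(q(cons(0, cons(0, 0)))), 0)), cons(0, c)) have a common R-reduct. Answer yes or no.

yes — NF(t₁) = cons(0, cons(0, c)), NF(t₂) = cons(0, cons(0, c))

Reduce t₁ = q(q(cons(cons(0, c), cons(0, cons(0, cons(0, c)))))):
1. q(q(cons(cons(0, c), cons(0, cons(0, cons(0, c))))))  →  q(cons(0, cons(0, cons(0, c))))   [R1 at 1]
2. q(cons(0, cons(0, cons(0, c))))  →  cons(0, cons(0, c))   [R1 at ε]

Reduce t₂ = cons(q(cons(q(q(cons(0, cons(0, 0)))), 0)), cons(0, c)):
1. cons(q(cons(q(q(cons(0, cons(0, 0)))), 0)), cons(0, c))  →  cons(0, cons(0, c))   [R1 at 1]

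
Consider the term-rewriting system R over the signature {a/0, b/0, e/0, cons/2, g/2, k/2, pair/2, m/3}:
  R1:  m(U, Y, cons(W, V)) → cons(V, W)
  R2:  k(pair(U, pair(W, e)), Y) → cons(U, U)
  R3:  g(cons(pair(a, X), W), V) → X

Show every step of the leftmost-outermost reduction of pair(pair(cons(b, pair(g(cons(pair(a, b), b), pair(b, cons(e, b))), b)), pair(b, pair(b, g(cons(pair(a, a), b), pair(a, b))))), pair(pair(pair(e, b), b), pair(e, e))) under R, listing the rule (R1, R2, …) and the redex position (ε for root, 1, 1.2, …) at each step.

pair(pair(cons(b, pair(b, b)), pair(b, pair(b, a))), pair(pair(pair(e, b), b), pair(e, e)))

1. pair(pair(cons(b, pair(g(cons(pair(a, b), b), pair(b, cons(e, b))), b)), pair(b, pair(b, g(cons(pair(a, a), b), pair(a, b))))), pair(pair(pair(e, b), b), pair(e, e)))  →  pair(pair(cons(b, pair(b, b)), pair(b, pair(b, g(cons(pair(a, a), b), pair(a, b))))), pair(pair(pair(e, b), b), pair(e, e)))   [R3 at 1.1.2.1]
2. pair(pair(cons(b, pair(b, b)), pair(b, pair(b, g(cons(pair(a, a), b), pair(a, b))))), pair(pair(pair(e, b), b), pair(e, e)))  →  pair(pair(cons(b, pair(b, b)), pair(b, pair(b, a))), pair(pair(pair(e, b), b), pair(e, e)))   [R3 at 1.2.2.2]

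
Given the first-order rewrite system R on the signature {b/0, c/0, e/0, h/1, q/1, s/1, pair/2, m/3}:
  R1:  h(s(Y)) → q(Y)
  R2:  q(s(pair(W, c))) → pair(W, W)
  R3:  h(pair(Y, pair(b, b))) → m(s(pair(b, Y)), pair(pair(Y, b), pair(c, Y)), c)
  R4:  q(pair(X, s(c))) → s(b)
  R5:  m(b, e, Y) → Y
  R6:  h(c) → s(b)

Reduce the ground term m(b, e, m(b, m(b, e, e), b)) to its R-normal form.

1. m(b, e, m(b, m(b, e, e), b))  →  m(b, m(b, e, e), b)   [R5 at ε]
2. m(b, m(b, e, e), b)  →  m(b, e, b)   [R5 at 2]
3. m(b, e, b)  →  b   [R5 at ε]

b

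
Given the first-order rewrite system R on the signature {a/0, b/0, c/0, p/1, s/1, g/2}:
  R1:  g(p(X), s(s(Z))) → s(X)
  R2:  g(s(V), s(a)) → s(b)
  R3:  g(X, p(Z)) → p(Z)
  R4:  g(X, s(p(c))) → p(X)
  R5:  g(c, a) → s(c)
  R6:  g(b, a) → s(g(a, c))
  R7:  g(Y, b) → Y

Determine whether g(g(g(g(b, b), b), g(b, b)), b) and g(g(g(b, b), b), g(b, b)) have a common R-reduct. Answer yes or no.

Reduce t₁ = g(g(g(g(b, b), b), g(b, b)), b):
1. g(g(g(g(b, b), b), g(b, b)), b)  →  g(g(g(b, b), b), g(b, b))   [R7 at ε]
2. g(g(g(b, b), b), g(b, b))  →  g(g(b, b), g(b, b))   [R7 at 1]
3. g(g(b, b), g(b, b))  →  g(b, g(b, b))   [R7 at 1]
4. g(b, g(b, b))  →  g(b, b)   [R7 at 2]
5. g(b, b)  →  b   [R7 at ε]

Reduce t₂ = g(g(g(b, b), b), g(b, b)):
1. g(g(g(b, b), b), g(b, b))  →  g(g(b, b), g(b, b))   [R7 at 1]
2. g(g(b, b), g(b, b))  →  g(b, g(b, b))   [R7 at 1]
3. g(b, g(b, b))  →  g(b, b)   [R7 at 2]
4. g(b, b)  →  b   [R7 at ε]

yes — NF(t₁) = b, NF(t₂) = b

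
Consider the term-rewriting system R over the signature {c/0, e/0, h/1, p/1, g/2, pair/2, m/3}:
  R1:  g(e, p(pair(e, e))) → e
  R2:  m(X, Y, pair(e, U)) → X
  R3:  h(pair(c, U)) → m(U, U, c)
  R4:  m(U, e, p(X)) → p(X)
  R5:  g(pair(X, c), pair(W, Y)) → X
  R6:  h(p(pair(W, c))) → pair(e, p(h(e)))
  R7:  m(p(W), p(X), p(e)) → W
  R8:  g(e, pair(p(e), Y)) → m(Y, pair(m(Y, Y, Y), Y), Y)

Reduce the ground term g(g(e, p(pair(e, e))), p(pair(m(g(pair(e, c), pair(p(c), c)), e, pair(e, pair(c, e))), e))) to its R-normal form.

e

1. g(g(e, p(pair(e, e))), p(pair(m(g(pair(e, c), pair(p(c), c)), e, pair(e, pair(c, e))), e)))  →  g(e, p(pair(m(g(pair(e, c), pair(p(c), c)), e, pair(e, pair(c, e))), e)))   [R1 at 1]
2. g(e, p(pair(m(g(pair(e, c), pair(p(c), c)), e, pair(e, pair(c, e))), e)))  →  g(e, p(pair(g(pair(e, c), pair(p(c), c)), e)))   [R2 at 2.1.1]
3. g(e, p(pair(g(pair(e, c), pair(p(c), c)), e)))  →  g(e, p(pair(e, e)))   [R5 at 2.1.1]
4. g(e, p(pair(e, e)))  →  e   [R1 at ε]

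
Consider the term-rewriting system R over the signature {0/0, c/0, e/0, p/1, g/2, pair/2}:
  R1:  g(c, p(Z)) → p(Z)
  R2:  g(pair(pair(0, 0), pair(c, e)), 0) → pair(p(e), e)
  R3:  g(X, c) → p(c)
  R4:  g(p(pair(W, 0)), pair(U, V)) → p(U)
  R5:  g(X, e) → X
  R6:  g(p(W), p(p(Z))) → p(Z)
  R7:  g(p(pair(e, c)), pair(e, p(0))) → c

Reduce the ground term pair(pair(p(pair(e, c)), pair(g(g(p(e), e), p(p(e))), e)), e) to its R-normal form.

pair(pair(p(pair(e, c)), pair(p(e), e)), e)

1. pair(pair(p(pair(e, c)), pair(g(g(p(e), e), p(p(e))), e)), e)  →  pair(pair(p(pair(e, c)), pair(g(p(e), p(p(e))), e)), e)   [R5 at 1.2.1.1]
2. pair(pair(p(pair(e, c)), pair(g(p(e), p(p(e))), e)), e)  →  pair(pair(p(pair(e, c)), pair(p(e), e)), e)   [R6 at 1.2.1]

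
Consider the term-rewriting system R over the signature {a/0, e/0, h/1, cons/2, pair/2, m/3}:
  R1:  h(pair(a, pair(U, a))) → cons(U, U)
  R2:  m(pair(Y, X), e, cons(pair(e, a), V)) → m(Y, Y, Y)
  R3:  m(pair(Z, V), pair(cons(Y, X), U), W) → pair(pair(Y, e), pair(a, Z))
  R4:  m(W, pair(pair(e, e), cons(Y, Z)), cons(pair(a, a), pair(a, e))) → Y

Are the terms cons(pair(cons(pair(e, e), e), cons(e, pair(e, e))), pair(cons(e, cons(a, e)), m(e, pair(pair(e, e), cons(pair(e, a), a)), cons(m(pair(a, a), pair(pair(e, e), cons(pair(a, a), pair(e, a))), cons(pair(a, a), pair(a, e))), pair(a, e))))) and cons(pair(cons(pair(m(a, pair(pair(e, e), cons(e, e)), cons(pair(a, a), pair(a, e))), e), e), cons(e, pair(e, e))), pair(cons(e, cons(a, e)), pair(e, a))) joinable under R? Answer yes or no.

yes — NF(t₁) = cons(pair(cons(pair(e, e), e), cons(e, pair(e, e))), pair(cons(e, cons(a, e)), pair(e, a))), NF(t₂) = cons(pair(cons(pair(e, e), e), cons(e, pair(e, e))), pair(cons(e, cons(a, e)), pair(e, a)))

Reduce t₁ = cons(pair(cons(pair(e, e), e), cons(e, pair(e, e))), pair(cons(e, cons(a, e)), m(e, pair(pair(e, e), cons(pair(e, a), a)), cons(m(pair(a, a), pair(pair(e, e), cons(pair(a, a), pair(e, a))), cons(pair(a, a), pair(a, e))), pair(a, e))))):
1. cons(pair(cons(pair(e, e), e), cons(e, pair(e, e))), pair(cons(e, cons(a, e)), m(e, pair(pair(e, e), cons(pair(e, a), a)), cons(m(pair(a, a), pair(pair(e, e), cons(pair(a, a), pair(e, a))), cons(pair(a, a), pair(a, e))), pair(a, e)))))  →  cons(pair(cons(pair(e, e), e), cons(e, pair(e, e))), pair(cons(e, cons(a, e)), m(e, pair(pair(e, e), cons(pair(e, a), a)), cons(pair(a, a), pair(a, e)))))   [R4 at 2.2.3.1]
2. cons(pair(cons(pair(e, e), e), cons(e, pair(e, e))), pair(cons(e, cons(a, e)), m(e, pair(pair(e, e), cons(pair(e, a), a)), cons(pair(a, a), pair(a, e)))))  →  cons(pair(cons(pair(e, e), e), cons(e, pair(e, e))), pair(cons(e, cons(a, e)), pair(e, a)))   [R4 at 2.2]

Reduce t₂ = cons(pair(cons(pair(m(a, pair(pair(e, e), cons(e, e)), cons(pair(a, a), pair(a, e))), e), e), cons(e, pair(e, e))), pair(cons(e, cons(a, e)), pair(e, a))):
1. cons(pair(cons(pair(m(a, pair(pair(e, e), cons(e, e)), cons(pair(a, a), pair(a, e))), e), e), cons(e, pair(e, e))), pair(cons(e, cons(a, e)), pair(e, a)))  →  cons(pair(cons(pair(e, e), e), cons(e, pair(e, e))), pair(cons(e, cons(a, e)), pair(e, a)))   [R4 at 1.1.1.1]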